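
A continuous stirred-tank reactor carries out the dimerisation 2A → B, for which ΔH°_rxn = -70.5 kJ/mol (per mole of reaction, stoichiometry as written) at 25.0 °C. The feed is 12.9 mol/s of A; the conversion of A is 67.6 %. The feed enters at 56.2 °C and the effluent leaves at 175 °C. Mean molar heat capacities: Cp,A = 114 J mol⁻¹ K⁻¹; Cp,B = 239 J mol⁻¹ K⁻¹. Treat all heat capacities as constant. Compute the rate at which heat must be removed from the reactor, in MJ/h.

Extent of reaction ξ = 0.676 × 12.9 / 2 = 4.3602 mol/s
Reaction term: ξ·ΔH°_rxn = 4.3602 × -70.5 = -307.39 kJ/s
Sensible, feed 56.2→25 °C: -45.883 kJ/s
Outlet flows (mol/s): A 4.1796, B 4.3602
Sensible, products 25→175 °C: 227.78 kJ/s
Q = ΔH = -125.49 kJ/s = -125.49 kW
Heat removed = 451.77 MJ/h

Q_out = 452 MJ/h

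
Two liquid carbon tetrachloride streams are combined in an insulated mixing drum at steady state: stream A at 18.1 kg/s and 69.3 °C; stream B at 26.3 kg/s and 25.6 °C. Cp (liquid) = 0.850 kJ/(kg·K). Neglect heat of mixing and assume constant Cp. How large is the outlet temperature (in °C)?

Adiabatic, steady state ⇒ Σ ṁᵢCp,ᵢ(T_out − Tᵢ) = 0
T_out = Σ ṁᵢCp,ᵢTᵢ / Σ ṁᵢCp,ᵢ
      = 1638.5 / 37.74 = 43.415 °C

T_out = 43.4 °C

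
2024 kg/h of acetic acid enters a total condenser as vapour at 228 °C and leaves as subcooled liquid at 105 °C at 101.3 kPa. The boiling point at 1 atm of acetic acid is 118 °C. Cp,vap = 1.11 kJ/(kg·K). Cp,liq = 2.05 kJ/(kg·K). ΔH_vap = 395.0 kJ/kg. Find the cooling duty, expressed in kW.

Q_c = 306 kW

vapour 228→118 °C: -122.1 kJ/kg
condensation at 118 °C: -395 kJ/kg
liquid 118→105 °C: -26.65 kJ/kg
Δh = -122.1 + -395 + -26.65 = -543.75 kJ/kg
Q = ṁ·Δh = 2024 kg/h × -543.75 kJ/kg = -1.1006e+06 kJ/h
|Q| = 305.71 kW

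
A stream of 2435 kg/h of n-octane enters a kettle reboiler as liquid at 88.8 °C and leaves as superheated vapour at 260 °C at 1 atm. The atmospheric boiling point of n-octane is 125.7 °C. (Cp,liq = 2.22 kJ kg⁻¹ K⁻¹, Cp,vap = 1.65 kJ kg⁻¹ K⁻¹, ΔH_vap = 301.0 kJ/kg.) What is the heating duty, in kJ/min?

Q = 24500 kJ/min

liquid 88.8→125.7 °C: 81.918 kJ/kg
vaporisation at 125.7 °C: 301 kJ/kg
vapour 125.7→260 °C: 221.59 kJ/kg
Δh = 81.918 + 301 + 221.59 = 604.51 kJ/kg
Q = ṁ·Δh = 2435 kg/h × 604.51 kJ/kg = 1.472e+06 kJ/h
|Q| = 408.89 kW = 24533 kJ/min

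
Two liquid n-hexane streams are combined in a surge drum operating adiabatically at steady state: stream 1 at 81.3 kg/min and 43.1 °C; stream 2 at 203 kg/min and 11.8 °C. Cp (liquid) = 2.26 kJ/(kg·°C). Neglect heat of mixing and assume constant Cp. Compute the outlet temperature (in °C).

T_out = 20.8 °C

No heat crosses the boundary, so H_out = H_in.
T_out = Σ ṁᵢCp,ᵢTᵢ / Σ ṁᵢCp,ᵢ
      = 13333 / 642.52 = 20.751 °C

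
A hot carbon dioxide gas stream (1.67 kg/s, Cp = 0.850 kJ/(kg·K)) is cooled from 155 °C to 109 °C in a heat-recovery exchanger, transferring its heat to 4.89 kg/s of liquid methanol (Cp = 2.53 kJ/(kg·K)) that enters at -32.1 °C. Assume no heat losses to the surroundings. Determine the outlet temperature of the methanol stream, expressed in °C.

Heat released by hot stream: Q = 1.67 × 0.850 × (155 − 109) = 65.297 kJ/s
Energy balance on cold side (adiabatic exchanger): Q = ṁ_c·Cp_c·(T_c,out − T_c,in)
T_c,out = -32.1 + 65.297/(4.89 × 2.53) = -26.822 °C

T_c,out = -26.8 °C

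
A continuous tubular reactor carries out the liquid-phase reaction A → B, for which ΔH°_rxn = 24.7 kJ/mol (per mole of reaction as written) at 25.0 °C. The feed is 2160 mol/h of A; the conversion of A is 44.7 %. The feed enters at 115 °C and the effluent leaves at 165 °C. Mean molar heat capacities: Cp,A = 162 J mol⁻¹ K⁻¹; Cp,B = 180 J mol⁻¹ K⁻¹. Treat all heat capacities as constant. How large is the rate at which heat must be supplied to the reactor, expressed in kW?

Extent of reaction ξ = 0.447 × 2160 = 965.52 mol/h
Reaction term: ξ·ΔH°_rxn = 965.52 × 24.7 = 23848 kJ/h
Sensible, feed 115→25 °C: -31493 kJ/h
Outlet flows (mol/h): A 1194.5, B 965.52
Sensible, products 25→165 °C: 51422 kJ/h
Q = ΔH = 43777 kJ/h = 12.16 kW
Heat supplied = 12.16 kW

Q_in = 12.2 kW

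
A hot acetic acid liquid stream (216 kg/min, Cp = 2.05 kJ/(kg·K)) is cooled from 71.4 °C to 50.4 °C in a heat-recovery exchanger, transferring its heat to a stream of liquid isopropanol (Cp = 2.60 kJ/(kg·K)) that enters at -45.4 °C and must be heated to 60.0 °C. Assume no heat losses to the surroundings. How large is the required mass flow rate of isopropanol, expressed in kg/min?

Heat released by hot stream: Q = 216 × 2.05 × (71.4 − 50.4) = 9298.8 kJ/min
Energy balance on cold side (adiabatic exchanger): Q = ṁ_c·Cp_c·(T_c,out − T_c,in)
ṁ_c = 9298.8 / [2.60 × (60.0 − -45.4)] = 33.932 kg/min

ṁ_c = 33.9 kg/min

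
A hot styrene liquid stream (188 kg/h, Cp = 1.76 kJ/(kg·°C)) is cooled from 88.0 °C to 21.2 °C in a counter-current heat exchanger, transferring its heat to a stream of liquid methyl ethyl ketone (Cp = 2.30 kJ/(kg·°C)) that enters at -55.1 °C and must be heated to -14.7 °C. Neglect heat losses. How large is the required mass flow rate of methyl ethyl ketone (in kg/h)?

Heat released by hot stream: Q = 188 × 1.76 × (88.0 − 21.2) = 22103 kJ/h
Energy balance on cold side (adiabatic exchanger): Q = ṁ_c·Cp_c·(T_c,out − T_c,in)
ṁ_c = 22103 / [2.30 × (-14.7 − -55.1)] = 237.87 kg/h

ṁ_c = 238 kg/h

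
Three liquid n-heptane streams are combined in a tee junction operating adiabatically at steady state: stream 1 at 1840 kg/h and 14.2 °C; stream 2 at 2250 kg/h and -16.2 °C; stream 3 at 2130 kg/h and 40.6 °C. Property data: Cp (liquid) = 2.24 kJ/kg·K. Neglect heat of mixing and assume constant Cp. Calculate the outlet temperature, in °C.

No heat crosses the boundary, so H_out = H_in.
Σ ṁᵢCp,ᵢTᵢ = 1840×2.24×14.2 + 2250×2.24×-16.2 + 2130×2.24×40.6 = 170590
Σ ṁᵢCp,ᵢ = 1840×2.24 + 2250×2.24 + 2130×2.24 = 13933
T_out = 170590 / 13933 = 12.244 °C

T_out = 12.2 °C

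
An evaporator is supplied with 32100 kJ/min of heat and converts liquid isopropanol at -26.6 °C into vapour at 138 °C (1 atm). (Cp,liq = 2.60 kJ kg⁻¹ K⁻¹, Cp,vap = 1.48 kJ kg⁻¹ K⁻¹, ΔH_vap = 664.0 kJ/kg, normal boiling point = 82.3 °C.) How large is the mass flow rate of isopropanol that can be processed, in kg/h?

ṁ = 1870 kg/h

Δh = 2.60×(82.3−-26.6) + 664.0 + 1.48×(138−82.3) = 1029.6 kJ/kg
Q = 32100 kJ/min = 535 kJ/s = 1.926e+06 kJ/h
ṁ = Q/Δh = 1.926e+06 / 1029.6 = 1870.7 kg/h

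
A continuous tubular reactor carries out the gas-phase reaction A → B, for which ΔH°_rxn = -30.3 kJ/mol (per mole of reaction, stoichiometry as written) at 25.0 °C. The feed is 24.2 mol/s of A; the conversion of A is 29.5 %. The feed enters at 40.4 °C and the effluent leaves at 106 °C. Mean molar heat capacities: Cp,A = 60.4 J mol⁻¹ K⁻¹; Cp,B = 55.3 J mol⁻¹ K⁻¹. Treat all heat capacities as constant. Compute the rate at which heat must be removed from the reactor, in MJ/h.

Q_out = 444 MJ/h

Extent of reaction ξ = 0.295 × 24.2 = 7.139 mol/s
Reaction term: ξ·ΔH°_rxn = 7.139 × -30.3 = -216.31 kJ/s
Sensible, feed 40.4→25 °C: -22.51 kJ/s
Outlet flows (mol/s): A 17.061, B 7.139
Sensible, products 25→106 °C: 115.45 kJ/s
Q = ΔH = -123.37 kJ/s = -123.37 kW
Heat removed = 444.15 MJ/h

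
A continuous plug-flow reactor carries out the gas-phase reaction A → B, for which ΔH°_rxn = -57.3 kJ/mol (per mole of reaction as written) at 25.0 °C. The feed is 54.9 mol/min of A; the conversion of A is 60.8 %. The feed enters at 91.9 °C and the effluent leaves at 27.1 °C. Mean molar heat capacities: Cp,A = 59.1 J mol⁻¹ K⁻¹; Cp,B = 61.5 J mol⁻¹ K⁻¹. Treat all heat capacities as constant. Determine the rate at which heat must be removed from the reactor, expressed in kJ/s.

Q_out = 35.4 kJ/s

Extent of reaction ξ = 0.608 × 54.9 = 33.379 mol/min
Reaction term: ξ·ΔH°_rxn = 33.379 × -57.3 = -1912.6 kJ/min
Sensible, feed 91.9→25 °C: -217.06 kJ/min
Outlet flows (mol/min): A 21.521, B 33.379
Sensible, products 25→27.1 °C: 6.9819 kJ/min
Q = ΔH = -2122.7 kJ/min = -35.378 kW
Heat removed = 35.378 kJ/s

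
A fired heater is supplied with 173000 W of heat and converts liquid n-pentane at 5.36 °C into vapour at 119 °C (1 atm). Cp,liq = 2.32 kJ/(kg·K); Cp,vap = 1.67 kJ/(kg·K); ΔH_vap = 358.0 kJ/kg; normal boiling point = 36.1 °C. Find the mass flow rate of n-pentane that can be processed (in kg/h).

Δh = 2.32×(36.1−5.36) + 358.0 + 1.67×(119−36.1) = 567.76 kJ/kg
Q = 173000 W = 173 kJ/s = 622800 kJ/h
ṁ = Q/Δh = 622800 / 567.76 = 1096.9 kg/h

ṁ = 1100 kg/h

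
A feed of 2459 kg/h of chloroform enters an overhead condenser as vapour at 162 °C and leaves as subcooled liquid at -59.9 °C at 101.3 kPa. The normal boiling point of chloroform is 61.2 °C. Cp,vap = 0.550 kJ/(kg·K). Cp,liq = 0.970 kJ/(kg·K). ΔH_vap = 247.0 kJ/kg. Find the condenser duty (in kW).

Q_c = 287 kW

vapour 162→61.2 °C: -55.44 kJ/kg
condensation at 61.2 °C: -247 kJ/kg
liquid 61.2→-59.9 °C: -117.47 kJ/kg
Δh = -55.44 + -247 + -117.47 = -419.91 kJ/kg
Q = ṁ·Δh = 2459 kg/h × -419.91 kJ/kg = -1.0326e+06 kJ/h
|Q| = 286.82 kW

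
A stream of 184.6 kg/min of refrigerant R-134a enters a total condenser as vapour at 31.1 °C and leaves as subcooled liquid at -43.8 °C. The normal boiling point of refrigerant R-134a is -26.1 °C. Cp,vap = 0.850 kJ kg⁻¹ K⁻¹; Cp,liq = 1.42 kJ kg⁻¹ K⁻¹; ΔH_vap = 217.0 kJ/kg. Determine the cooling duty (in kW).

vapour 31.1→-26.1 °C: -48.62 kJ/kg
condensation at -26.1 °C: -217 kJ/kg
liquid -26.1→-43.8 °C: -25.134 kJ/kg
Δh = -48.62 + -217 + -25.134 = -290.75 kJ/kg
Q = ṁ·Δh = 184.6 kg/min × -290.75 kJ/kg = -53673 kJ/min
|Q| = 894.55 kW

Q_c = 895 kW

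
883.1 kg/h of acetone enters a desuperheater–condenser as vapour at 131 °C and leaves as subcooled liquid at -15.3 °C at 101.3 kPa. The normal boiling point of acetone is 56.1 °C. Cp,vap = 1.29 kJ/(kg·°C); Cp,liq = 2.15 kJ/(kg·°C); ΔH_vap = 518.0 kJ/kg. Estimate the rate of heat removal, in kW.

vapour 131→56.1 °C: -96.621 kJ/kg
condensation at 56.1 °C: -518 kJ/kg
liquid 56.1→-15.3 °C: -153.51 kJ/kg
Δh = -96.621 + -518 + -153.51 = -768.13 kJ/kg
Q = ṁ·Δh = 883.1 kg/h × -768.13 kJ/kg = -678340 kJ/h
|Q| = 188.43 kW

Q_c = 188 kW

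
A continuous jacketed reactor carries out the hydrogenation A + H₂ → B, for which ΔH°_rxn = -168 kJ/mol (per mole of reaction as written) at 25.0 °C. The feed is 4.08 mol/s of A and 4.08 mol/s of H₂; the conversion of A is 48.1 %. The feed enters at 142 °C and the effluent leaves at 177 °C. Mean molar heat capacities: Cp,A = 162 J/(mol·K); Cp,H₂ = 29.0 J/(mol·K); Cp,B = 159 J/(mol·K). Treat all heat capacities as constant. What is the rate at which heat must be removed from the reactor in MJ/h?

Extent of reaction ξ = 0.481 × 4.08 = 1.9625 mol/s
Reaction term: ξ·ΔH°_rxn = 1.9625 × -168 = -329.7 kJ/s
Sensible, feed 142→25 °C: -91.176 kJ/s
Outlet flows (mol/s): A 2.1175, H₂ 2.1175, B 1.9625
Sensible, products 25→177 °C: 108.91 kJ/s
Q = ΔH = -311.97 kJ/s = -311.97 kW
Heat removed = 1123.1 MJ/h

Q_out = 1120 MJ/h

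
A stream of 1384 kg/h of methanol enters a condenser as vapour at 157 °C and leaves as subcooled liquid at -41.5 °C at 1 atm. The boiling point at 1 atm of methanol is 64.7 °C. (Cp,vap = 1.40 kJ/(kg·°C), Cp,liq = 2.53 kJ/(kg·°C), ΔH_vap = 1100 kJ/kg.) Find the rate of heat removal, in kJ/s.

Q_c = 576 kJ/s

vapour 157→64.7 °C: -129.22 kJ/kg
condensation at 64.7 °C: -1100 kJ/kg
liquid 64.7→-41.5 °C: -268.69 kJ/kg
Δh = -129.22 + -1100 + -268.69 = -1497.9 kJ/kg
Q = ṁ·Δh = 1384 kg/h × -1497.9 kJ/kg = -2.0731e+06 kJ/h
|Q| = 575.86 kW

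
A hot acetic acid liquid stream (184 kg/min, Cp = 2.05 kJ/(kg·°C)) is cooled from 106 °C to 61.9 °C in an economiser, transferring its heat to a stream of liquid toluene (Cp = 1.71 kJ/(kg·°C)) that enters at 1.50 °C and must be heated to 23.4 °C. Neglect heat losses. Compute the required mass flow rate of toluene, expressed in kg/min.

ṁ_c = 444 kg/min

Heat released by hot stream: Q = 184 × 2.05 × (106 − 61.9) = 16635 kJ/min
Energy balance on cold side (adiabatic exchanger): Q = ṁ_c·Cp_c·(T_c,out − T_c,in)
ṁ_c = 16635 / [1.71 × (23.4 − 1.50)] = 444.19 kg/min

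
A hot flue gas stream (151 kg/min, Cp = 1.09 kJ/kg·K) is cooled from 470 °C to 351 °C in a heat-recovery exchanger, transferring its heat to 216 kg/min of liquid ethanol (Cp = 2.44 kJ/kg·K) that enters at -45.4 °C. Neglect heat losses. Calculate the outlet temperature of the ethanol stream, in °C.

T_c,out = -8.24 °C

Heat released by hot stream: Q = 151 × 1.09 × (470 − 351) = 19586 kJ/min
Energy balance on cold side (adiabatic exchanger): Q = ṁ_c·Cp_c·(T_c,out − T_c,in)
T_c,out = -45.4 + 19586/(216 × 2.44) = -8.2373 °C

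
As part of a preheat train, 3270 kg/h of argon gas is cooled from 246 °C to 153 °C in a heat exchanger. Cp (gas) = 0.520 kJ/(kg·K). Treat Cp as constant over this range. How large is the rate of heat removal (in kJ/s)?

Q_c = 43.9 kJ/s

Q = ṁ·Cp·ΔT = 3270 × 0.520 × (153 − 246) = -158140 kJ/h
Converting: 158140 / 3600 s = 43.927 kW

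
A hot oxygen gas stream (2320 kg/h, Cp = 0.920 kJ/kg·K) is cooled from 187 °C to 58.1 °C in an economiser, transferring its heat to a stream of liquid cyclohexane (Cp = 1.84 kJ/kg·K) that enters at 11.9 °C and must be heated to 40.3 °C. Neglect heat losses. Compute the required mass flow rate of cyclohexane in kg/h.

Heat released by hot stream: Q = 2320 × 0.920 × (187 − 58.1) = 275120 kJ/h
Energy balance on cold side (adiabatic exchanger): Q = ṁ_c·Cp_c·(T_c,out − T_c,in)
ṁ_c = 275120 / [1.84 × (40.3 − 11.9)] = 5264.9 kg/h

ṁ_c = 5260 kg/h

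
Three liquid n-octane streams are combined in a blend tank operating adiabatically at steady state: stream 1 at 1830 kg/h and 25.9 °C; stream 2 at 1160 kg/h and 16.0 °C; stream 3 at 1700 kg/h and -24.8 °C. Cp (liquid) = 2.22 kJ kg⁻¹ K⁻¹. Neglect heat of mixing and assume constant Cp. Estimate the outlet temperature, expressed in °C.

T_out = 5.07 °C

Adiabatic, steady state ⇒ Σ ṁᵢCp,ᵢ(T_out − Tᵢ) = 0
Σ ṁᵢCp,ᵢTᵢ = 1830×2.22×25.9 + 1160×2.22×16.0 + 1700×2.22×-24.8 = 52829
Σ ṁᵢCp,ᵢ = 1830×2.22 + 1160×2.22 + 1700×2.22 = 10412
T_out = 52829 / 10412 = 5.074 °C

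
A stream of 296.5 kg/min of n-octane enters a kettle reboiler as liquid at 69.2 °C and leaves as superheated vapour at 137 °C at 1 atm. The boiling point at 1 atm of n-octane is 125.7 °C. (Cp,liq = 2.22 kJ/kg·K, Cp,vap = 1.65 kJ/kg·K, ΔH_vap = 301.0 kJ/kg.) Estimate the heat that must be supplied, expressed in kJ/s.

liquid 69.2→125.7 °C: 125.43 kJ/kg
vaporisation at 125.7 °C: 301 kJ/kg
vapour 125.7→137 °C: 18.645 kJ/kg
Δh = 125.43 + 301 + 18.645 = 445.07 kJ/kg
Q = ṁ·Δh = 296.5 kg/min × 445.07 kJ/kg = 131960 kJ/min
|Q| = 2199.4 kW

Q = 2200 kJ/s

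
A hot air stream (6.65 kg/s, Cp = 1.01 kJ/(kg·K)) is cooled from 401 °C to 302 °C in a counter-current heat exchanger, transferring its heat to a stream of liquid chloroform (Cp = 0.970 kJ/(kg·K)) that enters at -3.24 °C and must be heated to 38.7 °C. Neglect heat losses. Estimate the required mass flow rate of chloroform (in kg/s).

ṁ_c = 16.3 kg/s

Heat released by hot stream: Q = 6.65 × 1.01 × (401 − 302) = 664.93 kJ/s
Energy balance on cold side (adiabatic exchanger): Q = ṁ_c·Cp_c·(T_c,out − T_c,in)
ṁ_c = 664.93 / [0.970 × (38.7 − -3.24)] = 16.345 kg/s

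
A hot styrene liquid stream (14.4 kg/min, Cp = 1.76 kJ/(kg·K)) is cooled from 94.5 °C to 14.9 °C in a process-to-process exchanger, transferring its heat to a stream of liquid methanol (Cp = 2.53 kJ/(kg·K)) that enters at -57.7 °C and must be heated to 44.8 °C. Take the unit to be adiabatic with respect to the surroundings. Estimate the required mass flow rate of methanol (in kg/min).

ṁ_c = 7.78 kg/min

Heat released by hot stream: Q = 14.4 × 1.76 × (94.5 − 14.9) = 2017.4 kJ/min
Energy balance on cold side (adiabatic exchanger): Q = ṁ_c·Cp_c·(T_c,out − T_c,in)
ṁ_c = 2017.4 / [2.53 × (44.8 − -57.7)] = 7.7794 kg/min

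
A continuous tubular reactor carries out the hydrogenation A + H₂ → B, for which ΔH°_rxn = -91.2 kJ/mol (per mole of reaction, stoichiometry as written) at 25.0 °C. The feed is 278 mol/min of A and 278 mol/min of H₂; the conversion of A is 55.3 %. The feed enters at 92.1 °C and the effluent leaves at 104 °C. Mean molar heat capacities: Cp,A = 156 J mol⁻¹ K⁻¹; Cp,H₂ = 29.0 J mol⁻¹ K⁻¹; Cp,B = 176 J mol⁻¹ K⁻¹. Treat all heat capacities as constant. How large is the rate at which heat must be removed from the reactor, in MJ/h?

Extent of reaction ξ = 0.553 × 278 = 153.73 mol/min
Reaction term: ξ·ΔH°_rxn = 153.73 × -91.2 = -14021 kJ/min
Sensible, feed 92.1→25 °C: -3451 kJ/min
Outlet flows (mol/min): A 124.27, H₂ 124.27, B 153.73
Sensible, products 25→104 °C: 3953.7 kJ/min
Q = ΔH = -13518 kJ/min = -225.3 kW
Heat removed = 811.07 MJ/h

Q_out = 811 MJ/h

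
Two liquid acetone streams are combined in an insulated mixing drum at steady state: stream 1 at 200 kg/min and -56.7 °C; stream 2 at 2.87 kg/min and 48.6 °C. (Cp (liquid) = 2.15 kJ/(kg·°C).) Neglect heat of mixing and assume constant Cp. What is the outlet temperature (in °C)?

T_out = -55.2 °C

Adiabatic, steady state ⇒ Σ ṁᵢCp,ᵢ(T_out − Tᵢ) = 0
T_out = Σ ṁᵢCp,ᵢTᵢ / Σ ṁᵢCp,ᵢ
      = -24081 / 436.17 = -55.21 °C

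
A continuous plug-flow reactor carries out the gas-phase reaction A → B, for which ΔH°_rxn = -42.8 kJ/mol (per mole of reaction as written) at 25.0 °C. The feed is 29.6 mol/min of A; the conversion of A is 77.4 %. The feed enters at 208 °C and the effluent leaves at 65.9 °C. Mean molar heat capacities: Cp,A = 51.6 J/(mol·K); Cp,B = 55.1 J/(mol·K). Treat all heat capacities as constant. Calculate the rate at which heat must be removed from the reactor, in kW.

Extent of reaction ξ = 0.774 × 29.6 = 22.91 mol/min
Reaction term: ξ·ΔH°_rxn = 22.91 × -42.8 = -980.57 kJ/min
Sensible, feed 208→25 °C: -279.51 kJ/min
Outlet flows (mol/min): A 6.6896, B 22.91
Sensible, products 25→65.9 °C: 65.749 kJ/min
Q = ΔH = -1194.3 kJ/min = -19.905 kW
Heat removed = 19.905 kW

Q_out = 19.9 kW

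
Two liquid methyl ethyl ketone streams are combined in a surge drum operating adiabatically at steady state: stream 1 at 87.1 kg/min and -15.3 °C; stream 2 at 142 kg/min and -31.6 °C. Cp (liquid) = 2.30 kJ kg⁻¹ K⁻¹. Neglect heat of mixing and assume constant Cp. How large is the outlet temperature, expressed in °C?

T_out = -25.4 °C

Energy balance with Q = 0: Σ ṁᵢCp,ᵢ(T_out − Tᵢ) = 0
Σ ṁᵢCp,ᵢTᵢ = 87.1×2.30×-15.3 + 142×2.30×-31.6 = -13386
Σ ṁᵢCp,ᵢ = 87.1×2.30 + 142×2.30 = 526.93
T_out = -13386 / 526.93 = -25.403 °C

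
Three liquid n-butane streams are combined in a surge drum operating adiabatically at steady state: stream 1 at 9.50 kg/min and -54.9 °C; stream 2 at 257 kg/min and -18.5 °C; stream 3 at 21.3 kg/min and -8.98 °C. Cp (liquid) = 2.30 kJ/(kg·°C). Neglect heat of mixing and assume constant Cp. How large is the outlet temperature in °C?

Energy balance with Q = 0: Σ ṁᵢCp,ᵢ(T_out − Tᵢ) = 0
Σ ṁᵢCp,ᵢTᵢ = 9.50×2.30×-54.9 + 257×2.30×-18.5 + 21.3×2.30×-8.98 = -12575
Σ ṁᵢCp,ᵢ = 9.50×2.30 + 257×2.30 + 21.3×2.30 = 661.94
T_out = -12575 / 661.94 = -18.997 °C

T_out = -19.0 °C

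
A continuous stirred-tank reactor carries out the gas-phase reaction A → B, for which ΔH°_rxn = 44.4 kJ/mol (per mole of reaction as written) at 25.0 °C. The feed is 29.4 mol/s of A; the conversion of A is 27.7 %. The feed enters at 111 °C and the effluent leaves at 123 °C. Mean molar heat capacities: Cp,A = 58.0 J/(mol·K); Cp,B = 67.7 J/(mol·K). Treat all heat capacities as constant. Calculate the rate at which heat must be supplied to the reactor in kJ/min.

Extent of reaction ξ = 0.277 × 29.4 = 8.1438 mol/s
Reaction term: ξ·ΔH°_rxn = 8.1438 × 44.4 = 361.58 kJ/s
Sensible, feed 111→25 °C: -146.65 kJ/s
Outlet flows (mol/s): A 21.256, B 8.1438
Sensible, products 25→123 °C: 174.85 kJ/s
Q = ΔH = 389.79 kJ/s = 389.79 kW
Heat supplied = 23387 kJ/min

Q_in = 23400 kJ/min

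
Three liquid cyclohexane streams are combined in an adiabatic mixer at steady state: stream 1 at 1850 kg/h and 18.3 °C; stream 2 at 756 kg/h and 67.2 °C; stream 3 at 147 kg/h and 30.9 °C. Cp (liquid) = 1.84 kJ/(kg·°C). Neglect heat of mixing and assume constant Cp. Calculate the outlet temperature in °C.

Energy balance with Q = 0: Σ ṁᵢCp,ᵢ(T_out − Tᵢ) = 0
Σ ṁᵢCp,ᵢTᵢ = 1850×1.84×18.3 + 756×1.84×67.2 + 147×1.84×30.9 = 164130
Σ ṁᵢCp,ᵢ = 1850×1.84 + 756×1.84 + 147×1.84 = 5065.5
T_out = 164130 / 5065.5 = 32.401 °C

T_out = 32.4 °C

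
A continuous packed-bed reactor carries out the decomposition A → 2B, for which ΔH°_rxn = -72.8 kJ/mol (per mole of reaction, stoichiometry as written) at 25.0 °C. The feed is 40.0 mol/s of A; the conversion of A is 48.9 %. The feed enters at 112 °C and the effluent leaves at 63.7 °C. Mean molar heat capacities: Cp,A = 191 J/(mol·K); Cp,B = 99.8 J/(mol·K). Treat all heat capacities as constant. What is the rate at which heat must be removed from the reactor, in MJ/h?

Q_out = 6430 MJ/h

Extent of reaction ξ = 0.489 × 40.0 = 19.56 mol/s
Reaction term: ξ·ΔH°_rxn = 19.56 × -72.8 = -1424 kJ/s
Sensible, feed 112→25 °C: -664.68 kJ/s
Outlet flows (mol/s): A 20.44, B 39.12
Sensible, products 25→63.7 °C: 302.18 kJ/s
Q = ΔH = -1786.5 kJ/s = -1786.5 kW
Heat removed = 6431.3 MJ/h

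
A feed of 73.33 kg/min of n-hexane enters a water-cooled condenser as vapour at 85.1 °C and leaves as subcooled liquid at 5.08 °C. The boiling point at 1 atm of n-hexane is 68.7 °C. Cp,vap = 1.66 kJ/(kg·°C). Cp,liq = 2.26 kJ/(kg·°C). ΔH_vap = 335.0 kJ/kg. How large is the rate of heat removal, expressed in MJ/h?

vapour 85.1→68.7 °C: -27.224 kJ/kg
condensation at 68.7 °C: -335 kJ/kg
liquid 68.7→5.08 °C: -143.78 kJ/kg
Δh = -27.224 + -335 + -143.78 = -506.01 kJ/kg
Q = ṁ·Δh = 73.33 kg/min × -506.01 kJ/kg = -37105 kJ/min
|Q| = 618.42 kW = 2226.3 MJ/h

Q_c = 2230 MJ/h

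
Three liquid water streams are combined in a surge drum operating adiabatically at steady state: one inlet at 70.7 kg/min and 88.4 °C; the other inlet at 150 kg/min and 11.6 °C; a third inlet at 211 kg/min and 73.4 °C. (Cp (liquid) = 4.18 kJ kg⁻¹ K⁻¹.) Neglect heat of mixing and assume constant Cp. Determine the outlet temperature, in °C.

No heat crosses the boundary, so H_out = H_in.
T_out = Σ ṁᵢCp,ᵢTᵢ / Σ ṁᵢCp,ᵢ
      = 98135 / 1804.5 = 54.383 °C

T_out = 54.4 °C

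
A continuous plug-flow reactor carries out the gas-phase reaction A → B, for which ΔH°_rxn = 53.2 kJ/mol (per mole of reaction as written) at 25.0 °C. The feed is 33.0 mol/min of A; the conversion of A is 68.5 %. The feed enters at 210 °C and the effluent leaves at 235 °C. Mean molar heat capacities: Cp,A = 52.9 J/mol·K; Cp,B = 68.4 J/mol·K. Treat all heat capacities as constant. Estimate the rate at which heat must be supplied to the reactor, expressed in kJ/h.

Extent of reaction ξ = 0.685 × 33.0 = 22.605 mol/min
Reaction term: ξ·ΔH°_rxn = 22.605 × 53.2 = 1202.6 kJ/min
Sensible, feed 210→25 °C: -322.95 kJ/min
Outlet flows (mol/min): A 10.395, B 22.605
Sensible, products 25→235 °C: 440.18 kJ/min
Q = ΔH = 1319.8 kJ/min = 21.997 kW
Heat supplied = 79188 kJ/h

Q_in = 79200 kJ/h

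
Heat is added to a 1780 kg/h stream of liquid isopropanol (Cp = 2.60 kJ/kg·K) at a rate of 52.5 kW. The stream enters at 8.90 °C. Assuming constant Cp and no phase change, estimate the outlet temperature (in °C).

Q = 52.5 kW = 189000 kJ/h
ΔT = Q/(ṁ·Cp) = 189000/(1780×2.60) = 40.838 K
T_out = 8.90 + 40.838 = 49.738 °C

T_out = 49.7 °C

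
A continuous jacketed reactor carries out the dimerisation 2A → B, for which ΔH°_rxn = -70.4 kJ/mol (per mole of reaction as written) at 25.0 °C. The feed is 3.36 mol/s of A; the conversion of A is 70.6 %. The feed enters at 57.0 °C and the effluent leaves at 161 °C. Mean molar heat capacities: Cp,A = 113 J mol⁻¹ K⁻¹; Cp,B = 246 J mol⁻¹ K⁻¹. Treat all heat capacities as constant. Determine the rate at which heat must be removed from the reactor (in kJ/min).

Q_out = 2450 kJ/min

Extent of reaction ξ = 0.706 × 3.36 / 2 = 1.1861 mol/s
Reaction term: ξ·ΔH°_rxn = 1.1861 × -70.4 = -83.5 kJ/s
Sensible, feed 57.0→25 °C: -12.15 kJ/s
Outlet flows (mol/s): A 0.98784, B 1.1861
Sensible, products 25→161 °C: 54.863 kJ/s
Q = ΔH = -40.787 kJ/s = -40.787 kW
Heat removed = 2447.2 kJ/min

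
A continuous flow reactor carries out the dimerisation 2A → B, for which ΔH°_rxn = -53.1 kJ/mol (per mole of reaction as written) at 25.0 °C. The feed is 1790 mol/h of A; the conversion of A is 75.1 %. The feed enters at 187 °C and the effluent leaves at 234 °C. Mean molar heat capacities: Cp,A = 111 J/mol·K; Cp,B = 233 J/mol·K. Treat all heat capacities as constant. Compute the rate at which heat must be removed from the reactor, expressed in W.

Extent of reaction ξ = 0.751 × 1790 / 2 = 672.14 mol/h
Reaction term: ξ·ΔH°_rxn = 672.14 × -53.1 = -35691 kJ/h
Sensible, feed 187→25 °C: -32188 kJ/h
Outlet flows (mol/h): A 445.71, B 672.14
Sensible, products 25→234 °C: 43071 kJ/h
Q = ΔH = -24807 kJ/h = -6.8909 kW
Heat removed = 6890.9 W

Q_out = 6890 W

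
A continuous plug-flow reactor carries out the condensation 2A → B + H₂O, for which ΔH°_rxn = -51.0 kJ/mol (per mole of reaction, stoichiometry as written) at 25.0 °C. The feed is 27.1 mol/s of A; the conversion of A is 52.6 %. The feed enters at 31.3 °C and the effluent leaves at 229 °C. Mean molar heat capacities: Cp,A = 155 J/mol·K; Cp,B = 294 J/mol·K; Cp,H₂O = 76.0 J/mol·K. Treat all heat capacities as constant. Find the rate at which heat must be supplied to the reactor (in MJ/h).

Q_in = 2000 MJ/h

Extent of reaction ξ = 0.526 × 27.1 / 2 = 7.1273 mol/s
Reaction term: ξ·ΔH°_rxn = 7.1273 × -51.0 = -363.49 kJ/s
Sensible, feed 31.3→25 °C: -26.463 kJ/s
Outlet flows (mol/s): A 12.845, B 7.1273, H₂O 7.1273
Sensible, products 25→229 °C: 944.14 kJ/s
Q = ΔH = 554.18 kJ/s = 554.18 kW
Heat supplied = 1995.1 MJ/h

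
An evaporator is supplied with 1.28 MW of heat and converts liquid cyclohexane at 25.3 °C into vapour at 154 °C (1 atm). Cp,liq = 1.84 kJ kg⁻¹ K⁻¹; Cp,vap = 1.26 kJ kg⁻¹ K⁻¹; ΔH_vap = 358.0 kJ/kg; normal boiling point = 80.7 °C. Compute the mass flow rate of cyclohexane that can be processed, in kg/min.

ṁ = 139 kg/min

Δh = 1.84×(80.7−25.3) + 358.0 + 1.26×(154−80.7) = 552.29 kJ/kg
Q = 1.28 MW = 1280 kJ/s = 76800 kJ/min
ṁ = Q/Δh = 76800 / 552.29 = 139.06 kg/min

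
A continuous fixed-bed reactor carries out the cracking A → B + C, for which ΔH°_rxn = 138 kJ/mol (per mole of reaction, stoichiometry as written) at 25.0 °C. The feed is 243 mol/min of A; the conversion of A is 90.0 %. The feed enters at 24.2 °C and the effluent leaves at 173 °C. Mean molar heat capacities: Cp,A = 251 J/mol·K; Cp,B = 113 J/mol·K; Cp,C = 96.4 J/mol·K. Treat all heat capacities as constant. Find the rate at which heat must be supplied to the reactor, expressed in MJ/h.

Q_in = 2270 MJ/h

Extent of reaction ξ = 0.900 × 243 = 218.7 mol/min
Reaction term: ξ·ΔH°_rxn = 218.7 × 138 = 30181 kJ/min
Sensible, feed 24.2→25 °C: 48.794 kJ/min
Outlet flows (mol/min): A 24.3, B 218.7, C 218.7
Sensible, products 25→173 °C: 7680.5 kJ/min
Q = ΔH = 37910 kJ/min = 631.83 kW
Heat supplied = 2274.6 MJ/h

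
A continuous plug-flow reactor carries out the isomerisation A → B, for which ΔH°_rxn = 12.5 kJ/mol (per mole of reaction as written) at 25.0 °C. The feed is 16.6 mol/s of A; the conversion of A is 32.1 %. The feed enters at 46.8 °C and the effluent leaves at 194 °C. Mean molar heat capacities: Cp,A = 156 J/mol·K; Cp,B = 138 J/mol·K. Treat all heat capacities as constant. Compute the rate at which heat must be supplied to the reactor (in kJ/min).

Q_in = 25900 kJ/min

Extent of reaction ξ = 0.321 × 16.6 = 5.3286 mol/s
Reaction term: ξ·ΔH°_rxn = 5.3286 × 12.5 = 66.608 kJ/s
Sensible, feed 46.8→25 °C: -56.453 kJ/s
Outlet flows (mol/s): A 11.271, B 5.3286
Sensible, products 25→194 °C: 421.43 kJ/s
Q = ΔH = 431.59 kJ/s = 431.59 kW
Heat supplied = 25895 kJ/min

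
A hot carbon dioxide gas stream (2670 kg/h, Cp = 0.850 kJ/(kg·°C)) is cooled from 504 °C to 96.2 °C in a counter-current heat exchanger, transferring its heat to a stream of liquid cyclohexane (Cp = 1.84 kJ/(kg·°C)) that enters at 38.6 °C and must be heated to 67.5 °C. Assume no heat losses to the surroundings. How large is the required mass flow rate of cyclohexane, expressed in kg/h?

Heat released by hot stream: Q = 2670 × 0.850 × (504 − 96.2) = 925500 kJ/h
Energy balance on cold side (adiabatic exchanger): Q = ṁ_c·Cp_c·(T_c,out − T_c,in)
ṁ_c = 925500 / [1.84 × (67.5 − 38.6)] = 17405 kg/h

ṁ_c = 17400 kg/h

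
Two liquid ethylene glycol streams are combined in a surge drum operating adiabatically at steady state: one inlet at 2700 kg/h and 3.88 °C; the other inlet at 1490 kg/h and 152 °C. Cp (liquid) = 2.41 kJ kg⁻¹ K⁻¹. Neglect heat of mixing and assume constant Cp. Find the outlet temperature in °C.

T_out = 56.6 °C

No heat crosses the boundary, so H_out = H_in.
T_out = Σ ṁᵢCp,ᵢTᵢ / Σ ṁᵢCp,ᵢ
      = 571060 / 10098 = 56.553 °C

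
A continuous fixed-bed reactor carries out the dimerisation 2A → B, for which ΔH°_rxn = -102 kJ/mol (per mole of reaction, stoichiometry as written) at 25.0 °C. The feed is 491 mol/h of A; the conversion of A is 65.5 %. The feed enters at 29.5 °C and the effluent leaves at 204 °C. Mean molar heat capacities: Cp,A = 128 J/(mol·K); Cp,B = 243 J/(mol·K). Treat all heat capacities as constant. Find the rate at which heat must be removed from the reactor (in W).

Extent of reaction ξ = 0.655 × 491 / 2 = 160.8 mol/h
Reaction term: ξ·ΔH°_rxn = 160.8 × -102 = -16402 kJ/h
Sensible, feed 29.5→25 °C: -282.82 kJ/h
Outlet flows (mol/h): A 169.39, B 160.8
Sensible, products 25→204 °C: 10876 kJ/h
Q = ΔH = -5809.1 kJ/h = -1.6136 kW
Heat removed = 1613.6 W

Q_out = 1610 W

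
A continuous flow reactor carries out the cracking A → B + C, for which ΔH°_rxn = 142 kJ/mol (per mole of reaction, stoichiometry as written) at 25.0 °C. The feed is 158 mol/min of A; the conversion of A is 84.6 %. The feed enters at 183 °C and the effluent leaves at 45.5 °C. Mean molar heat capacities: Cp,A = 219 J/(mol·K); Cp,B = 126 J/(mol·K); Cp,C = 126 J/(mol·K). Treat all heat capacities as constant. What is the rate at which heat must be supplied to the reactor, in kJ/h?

Q_in = 859000 kJ/h

Extent of reaction ξ = 0.846 × 158 = 133.67 mol/min
Reaction term: ξ·ΔH°_rxn = 133.67 × 142 = 18981 kJ/min
Sensible, feed 183→25 °C: -5467.1 kJ/min
Outlet flows (mol/min): A 24.332, B 133.67, C 133.67
Sensible, products 25→45.5 °C: 799.77 kJ/min
Q = ΔH = 14314 kJ/min = 238.56 kW
Heat supplied = 858810 kJ/h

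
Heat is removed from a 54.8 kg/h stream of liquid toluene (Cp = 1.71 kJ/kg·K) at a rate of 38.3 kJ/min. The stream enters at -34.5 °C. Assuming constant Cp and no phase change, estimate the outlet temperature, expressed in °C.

Q = 38.3 kJ/min = 2298 kJ/h
ΔT = Q/(ṁ·Cp) = 2298/(54.8×1.71) = 24.523 K
T_out = -34.5 − 24.523 = -59.023 °C

T_out = -59.0 °C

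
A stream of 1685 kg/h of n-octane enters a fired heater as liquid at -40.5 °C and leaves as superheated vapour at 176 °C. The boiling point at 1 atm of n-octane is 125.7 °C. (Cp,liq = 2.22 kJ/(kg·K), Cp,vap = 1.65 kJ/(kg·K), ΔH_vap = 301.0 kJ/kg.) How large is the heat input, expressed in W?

Q = 352000 W

liquid -40.5→125.7 °C: 368.96 kJ/kg
vaporisation at 125.7 °C: 301 kJ/kg
vapour 125.7→176 °C: 82.995 kJ/kg
Δh = 368.96 + 301 + 82.995 = 752.96 kJ/kg
Q = ṁ·Δh = 1685 kg/h × 752.96 kJ/kg = 1.2687e+06 kJ/h
|Q| = 352.43 kW = 352430 W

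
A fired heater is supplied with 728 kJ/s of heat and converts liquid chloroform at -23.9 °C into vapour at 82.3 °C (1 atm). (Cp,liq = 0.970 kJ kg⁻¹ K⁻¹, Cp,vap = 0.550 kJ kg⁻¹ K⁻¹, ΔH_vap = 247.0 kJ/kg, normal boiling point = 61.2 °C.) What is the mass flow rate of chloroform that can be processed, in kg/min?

Δh = 0.970×(61.2−-23.9) + 247.0 + 0.550×(82.3−61.2) = 341.15 kJ/kg
Q = 728 kJ/s = 728 kJ/s = 43680 kJ/min
ṁ = Q/Δh = 43680 / 341.15 = 128.04 kg/min

ṁ = 128 kg/min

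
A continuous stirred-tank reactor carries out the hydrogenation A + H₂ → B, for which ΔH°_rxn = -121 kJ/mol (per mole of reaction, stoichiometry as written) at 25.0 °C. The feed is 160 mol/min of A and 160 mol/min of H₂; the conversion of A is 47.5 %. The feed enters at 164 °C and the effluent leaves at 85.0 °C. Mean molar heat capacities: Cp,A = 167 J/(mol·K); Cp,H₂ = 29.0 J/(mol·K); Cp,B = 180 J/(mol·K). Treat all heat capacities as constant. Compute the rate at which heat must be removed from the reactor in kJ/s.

Extent of reaction ξ = 0.475 × 160 = 76 mol/min
Reaction term: ξ·ΔH°_rxn = 76 × -121 = -9196 kJ/min
Sensible, feed 164→25 °C: -4359 kJ/min
Outlet flows (mol/min): A 84, H₂ 84, B 76
Sensible, products 25→85.0 °C: 1808.6 kJ/min
Q = ΔH = -11746 kJ/min = -195.77 kW
Heat removed = 195.77 kJ/s

Q_out = 196 kJ/s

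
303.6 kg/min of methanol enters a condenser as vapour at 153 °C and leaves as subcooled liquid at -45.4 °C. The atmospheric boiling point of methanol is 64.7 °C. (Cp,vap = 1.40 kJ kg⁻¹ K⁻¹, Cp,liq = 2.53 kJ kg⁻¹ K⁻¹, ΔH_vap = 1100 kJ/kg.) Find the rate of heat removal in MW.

Q_c = 7.60 MW

vapour 153→64.7 °C: -123.62 kJ/kg
condensation at 64.7 °C: -1100 kJ/kg
liquid 64.7→-45.4 °C: -278.55 kJ/kg
Δh = -123.62 + -1100 + -278.55 = -1502.2 kJ/kg
Q = ṁ·Δh = 303.6 kg/min × -1502.2 kJ/kg = -456060 kJ/min
|Q| = 7601 kW = 7.601 MW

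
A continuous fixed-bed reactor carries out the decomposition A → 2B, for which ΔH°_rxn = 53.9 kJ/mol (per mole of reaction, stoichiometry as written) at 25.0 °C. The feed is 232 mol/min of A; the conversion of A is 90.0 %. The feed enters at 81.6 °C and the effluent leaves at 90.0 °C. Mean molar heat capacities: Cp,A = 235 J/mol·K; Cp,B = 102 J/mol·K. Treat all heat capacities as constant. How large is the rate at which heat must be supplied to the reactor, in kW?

Q_in = 188 kW

Extent of reaction ξ = 0.900 × 232 = 208.8 mol/min
Reaction term: ξ·ΔH°_rxn = 208.8 × 53.9 = 11254 kJ/min
Sensible, feed 81.6→25 °C: -3085.8 kJ/min
Outlet flows (mol/min): A 23.2, B 417.6
Sensible, products 25→90.0 °C: 3123.1 kJ/min
Q = ΔH = 11292 kJ/min = 188.19 kW
Heat supplied = 188.19 kW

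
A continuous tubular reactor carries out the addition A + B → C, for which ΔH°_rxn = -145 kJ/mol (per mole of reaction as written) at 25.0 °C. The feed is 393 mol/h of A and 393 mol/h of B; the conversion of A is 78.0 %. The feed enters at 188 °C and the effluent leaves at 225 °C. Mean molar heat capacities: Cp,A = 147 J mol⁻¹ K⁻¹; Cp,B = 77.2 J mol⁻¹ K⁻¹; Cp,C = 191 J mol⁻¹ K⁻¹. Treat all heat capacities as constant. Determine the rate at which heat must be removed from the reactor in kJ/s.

Extent of reaction ξ = 0.780 × 393 = 306.54 mol/h
Reaction term: ξ·ΔH°_rxn = 306.54 × -145 = -44448 kJ/h
Sensible, feed 188→25 °C: -14362 kJ/h
Outlet flows (mol/h): A 86.46, B 86.46, C 306.54
Sensible, products 25→225 °C: 15587 kJ/h
Q = ΔH = -43224 kJ/h = -12.007 kW
Heat removed = 12.007 kJ/s

Q_out = 12.0 kJ/s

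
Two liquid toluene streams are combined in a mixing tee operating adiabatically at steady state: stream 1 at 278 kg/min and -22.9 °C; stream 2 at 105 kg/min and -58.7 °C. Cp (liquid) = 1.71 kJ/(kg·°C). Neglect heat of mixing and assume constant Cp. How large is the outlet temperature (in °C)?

Adiabatic, steady state ⇒ Σ ṁᵢCp,ᵢ(T_out − Tᵢ) = 0
Σ ṁᵢCp,ᵢTᵢ = 278×1.71×-22.9 + 105×1.71×-58.7 = -21426
Σ ṁᵢCp,ᵢ = 278×1.71 + 105×1.71 = 654.93
T_out = -21426 / 654.93 = -32.715 °C

T_out = -32.7 °C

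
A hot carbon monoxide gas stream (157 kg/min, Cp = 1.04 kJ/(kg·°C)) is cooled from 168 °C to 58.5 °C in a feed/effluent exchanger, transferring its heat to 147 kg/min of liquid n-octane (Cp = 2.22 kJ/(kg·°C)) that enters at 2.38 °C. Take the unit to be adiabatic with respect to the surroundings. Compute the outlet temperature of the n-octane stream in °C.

T_c,out = 57.2 °C

Heat released by hot stream: Q = 157 × 1.04 × (168 − 58.5) = 17879 kJ/min
Energy balance on cold side (adiabatic exchanger): Q = ṁ_c·Cp_c·(T_c,out − T_c,in)
T_c,out = 2.38 + 17879/(147 × 2.22) = 57.167 °C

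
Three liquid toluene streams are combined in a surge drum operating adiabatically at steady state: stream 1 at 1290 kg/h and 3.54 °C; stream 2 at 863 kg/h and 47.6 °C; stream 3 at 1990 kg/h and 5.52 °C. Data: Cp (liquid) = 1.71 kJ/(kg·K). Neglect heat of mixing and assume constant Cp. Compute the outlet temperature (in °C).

Adiabatic, steady state ⇒ Σ ṁᵢCp,ᵢ(T_out − Tᵢ) = 0
T_out = Σ ṁᵢCp,ᵢTᵢ / Σ ṁᵢCp,ᵢ
      = 96838 / 7084.5 = 13.669 °C

T_out = 13.7 °C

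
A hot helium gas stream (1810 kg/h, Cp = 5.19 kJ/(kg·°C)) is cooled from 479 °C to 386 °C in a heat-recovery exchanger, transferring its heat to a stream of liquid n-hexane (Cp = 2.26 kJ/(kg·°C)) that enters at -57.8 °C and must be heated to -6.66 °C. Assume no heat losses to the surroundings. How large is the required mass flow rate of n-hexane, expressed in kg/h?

ṁ_c = 7560 kg/h

Heat released by hot stream: Q = 1810 × 5.19 × (479 − 386) = 873630 kJ/h
Energy balance on cold side (adiabatic exchanger): Q = ṁ_c·Cp_c·(T_c,out − T_c,in)
ṁ_c = 873630 / [2.26 × (-6.66 − -57.8)] = 7558.9 kg/h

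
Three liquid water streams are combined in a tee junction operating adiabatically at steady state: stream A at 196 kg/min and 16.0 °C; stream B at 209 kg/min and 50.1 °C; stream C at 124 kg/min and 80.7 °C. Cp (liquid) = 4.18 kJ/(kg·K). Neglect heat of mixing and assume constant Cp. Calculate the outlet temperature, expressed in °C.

T_out = 44.6 °C

Adiabatic, steady state ⇒ Σ ṁᵢCp,ᵢ(T_out − Tᵢ) = 0
Σ ṁᵢCp,ᵢTᵢ = 196×4.18×16.0 + 209×4.18×50.1 + 124×4.18×80.7 = 98705
Σ ṁᵢCp,ᵢ = 196×4.18 + 209×4.18 + 124×4.18 = 2211.2
T_out = 98705 / 2211.2 = 44.638 °C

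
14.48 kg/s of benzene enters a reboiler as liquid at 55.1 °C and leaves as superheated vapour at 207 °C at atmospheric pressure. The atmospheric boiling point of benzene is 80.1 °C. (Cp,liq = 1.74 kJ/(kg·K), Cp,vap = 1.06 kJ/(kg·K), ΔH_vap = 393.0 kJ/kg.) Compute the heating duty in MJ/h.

Q = 29800 MJ/h

liquid 55.1→80.1 °C: 43.5 kJ/kg
vaporisation at 80.1 °C: 393 kJ/kg
vapour 80.1→207 °C: 134.51 kJ/kg
Δh = 43.5 + 393 + 134.51 = 571.01 kJ/kg
Q = ṁ·Δh = 14.48 kg/s × 571.01 kJ/kg = 8268.3 kJ/s
|Q| = 8268.3 kW = 29766 MJ/h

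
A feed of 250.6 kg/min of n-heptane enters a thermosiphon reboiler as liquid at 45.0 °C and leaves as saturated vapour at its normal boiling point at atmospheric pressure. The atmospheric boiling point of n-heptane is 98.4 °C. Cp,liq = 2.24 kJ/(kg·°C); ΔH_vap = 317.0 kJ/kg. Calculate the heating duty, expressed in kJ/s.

liquid 45.0→98.4 °C: 119.62 kJ/kg
vaporisation at 98.4 °C: 317 kJ/kg
Δh = 119.62 + 317 = 436.62 kJ/kg
Q = ṁ·Δh = 250.6 kg/min × 436.62 kJ/kg = 109420 kJ/min
|Q| = 1823.6 kW

Q = 1820 kJ/s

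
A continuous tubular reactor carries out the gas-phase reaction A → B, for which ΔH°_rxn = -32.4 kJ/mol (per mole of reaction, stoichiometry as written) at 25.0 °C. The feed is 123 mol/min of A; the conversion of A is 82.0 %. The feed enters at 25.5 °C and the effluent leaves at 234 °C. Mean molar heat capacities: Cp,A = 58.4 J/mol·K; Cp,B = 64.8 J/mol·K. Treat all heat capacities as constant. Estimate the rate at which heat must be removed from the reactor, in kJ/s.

Q_out = 27.3 kJ/s

Extent of reaction ξ = 0.820 × 123 = 100.86 mol/min
Reaction term: ξ·ΔH°_rxn = 100.86 × -32.4 = -3267.9 kJ/min
Sensible, feed 25.5→25 °C: -3.5916 kJ/min
Outlet flows (mol/min): A 22.14, B 100.86
Sensible, products 25→234 °C: 1636.2 kJ/min
Q = ΔH = -1635.3 kJ/min = -27.254 kW
Heat removed = 27.254 kJ/s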